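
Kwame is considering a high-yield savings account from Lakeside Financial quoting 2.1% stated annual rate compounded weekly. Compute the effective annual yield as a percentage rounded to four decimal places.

EAR = (1 + 0.021/52)^52 − 1.
= (1 + 0.000404)^52 − 1 = 1.021218 − 1 = 2.1218%.

2.1218%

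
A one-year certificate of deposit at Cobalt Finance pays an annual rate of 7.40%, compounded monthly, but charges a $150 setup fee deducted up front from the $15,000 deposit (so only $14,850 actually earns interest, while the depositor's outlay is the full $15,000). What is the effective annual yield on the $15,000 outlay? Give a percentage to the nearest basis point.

6.58%

Value after one year: 14,850 × (1 + 0.0740/12)^12 = 14,850 × 1.076562 = $15,986.95.
Effective yield on the $15,000 outlay: 15,986.95 / 15,000 − 1 = 0.065797 = 6.58%.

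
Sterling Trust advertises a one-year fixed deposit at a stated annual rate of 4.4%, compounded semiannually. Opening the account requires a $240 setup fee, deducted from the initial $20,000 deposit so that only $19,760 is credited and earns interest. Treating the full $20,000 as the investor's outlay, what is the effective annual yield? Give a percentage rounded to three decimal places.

Value after one year: 19,760 × (1 + 0.044/2)^2 = 19,760 × 1.044484 = $20,639.00.
Effective yield on the $20,000 outlay: 20,639.00 / 20,000 − 1 = 0.031950 = 3.195%.

3.195%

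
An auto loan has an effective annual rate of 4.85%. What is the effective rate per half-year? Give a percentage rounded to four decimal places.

2.3963%

The per-half-year rate i satisfies (1 + i)^2 = 1 + 0.0485.
i = 1.0485^(1/2) − 1 = 0.0239629 = 2.3963%.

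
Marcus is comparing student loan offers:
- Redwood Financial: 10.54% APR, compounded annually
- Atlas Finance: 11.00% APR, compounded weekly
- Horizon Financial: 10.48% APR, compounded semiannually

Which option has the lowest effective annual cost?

Redwood Financial: compounded annually, EAR = 10.540%
Atlas Finance: (1 + 0.1100/52)^52 − 1 = 11.615%
Horizon Financial: (1 + 0.1048/2)^2 − 1 = 10.755%
The lowest effective annual rate is Redwood Financial at 10.540%.

Redwood Financial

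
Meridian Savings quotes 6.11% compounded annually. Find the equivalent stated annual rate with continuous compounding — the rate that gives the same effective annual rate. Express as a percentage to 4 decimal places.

5.9306%

Compounded annually, EAR = nominal = 0.061100.
Equivalent continuous rate: r = ln(1 + 0.061100) = 0.059306 = 5.9306%.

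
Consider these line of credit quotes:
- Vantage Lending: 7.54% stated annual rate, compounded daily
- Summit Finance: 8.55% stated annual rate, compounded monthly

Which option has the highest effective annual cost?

Summit Finance

Vantage Lending: (1 + 0.0754/365)^365 − 1 = 7.831%
Summit Finance: (1 + 0.0855/12)^12 − 1 = 8.893%
The highest effective annual rate is Summit Finance at 8.893%.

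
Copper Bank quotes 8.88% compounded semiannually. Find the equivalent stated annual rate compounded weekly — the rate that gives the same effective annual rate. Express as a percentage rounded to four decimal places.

8.6958%

EAR = (1 + 0.0888/2)^2 − 1 = 0.090771.
Solve (1 + r/52)^52 = 1.090771: r/52 = 1.090771^(1/52) − 1 = 0.001672, so r = 0.086958 = 8.6958%.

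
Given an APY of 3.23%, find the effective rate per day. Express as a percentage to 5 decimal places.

0.00871%

The per-day rate i satisfies (1 + i)^365 = 1 + 0.0323.
i = 1.0323^(1/365) − 1 = 0.0000871 = 0.00871%.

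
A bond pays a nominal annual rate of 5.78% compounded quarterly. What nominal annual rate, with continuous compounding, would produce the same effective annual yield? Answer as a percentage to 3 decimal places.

EAR = (1 + 0.0578/4)^4 − 1 = 0.059065.
Equivalent continuous rate: r = ln(1 + 0.059065) = 0.057386 = 5.739%.

5.739%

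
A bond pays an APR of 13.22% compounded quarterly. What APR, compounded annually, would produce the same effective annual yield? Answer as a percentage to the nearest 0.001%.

13.890%

EAR = (1 + 0.1322/4)^4 − 1 = 0.138899.
Compounded annually, the equivalent nominal rate is the EAR itself: 13.890%.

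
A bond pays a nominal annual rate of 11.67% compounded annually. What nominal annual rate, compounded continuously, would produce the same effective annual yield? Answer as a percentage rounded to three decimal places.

11.038%

Compounded annually, EAR = nominal = 0.116700.
Equivalent continuous rate: r = ln(1 + 0.116700) = 0.110378 = 11.038%.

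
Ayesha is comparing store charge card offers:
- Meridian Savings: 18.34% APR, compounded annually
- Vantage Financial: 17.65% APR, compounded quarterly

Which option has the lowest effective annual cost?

Meridian Savings

Meridian Savings: compounded annually, EAR = 18.340%
Vantage Financial: (1 + 0.1765/4)^4 − 1 = 18.853%
The lowest effective annual rate is Meridian Savings at 18.340%.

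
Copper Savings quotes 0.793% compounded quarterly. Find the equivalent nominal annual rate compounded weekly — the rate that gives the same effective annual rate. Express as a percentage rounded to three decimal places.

EAR = (1 + 0.00793/4)^4 − 1 = 0.007954.
Solve (1 + r/52)^52 = 1.007954: r/52 = 1.007954^(1/52) − 1 = 0.000152, so r = 0.007923 = 0.792%.

0.792%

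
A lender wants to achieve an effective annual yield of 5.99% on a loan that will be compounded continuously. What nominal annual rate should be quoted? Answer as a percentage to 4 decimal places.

Continuous: nominal r satisfies e^r − 1 = 0.0599.
r = ln(1 + 0.0599) = ln(1.0599) = 0.058175 = 5.8175%.

5.8175%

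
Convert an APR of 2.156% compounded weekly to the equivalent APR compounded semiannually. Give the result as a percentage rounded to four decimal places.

2.1672%

EAR = (1 + 0.02156/52)^52 − 1 = 0.021790.
Solve (1 + r/2)^2 = 1.021790: r/2 = 1.021790^(1/2) − 1 = 0.010836, so r = 0.021672 = 2.1672%.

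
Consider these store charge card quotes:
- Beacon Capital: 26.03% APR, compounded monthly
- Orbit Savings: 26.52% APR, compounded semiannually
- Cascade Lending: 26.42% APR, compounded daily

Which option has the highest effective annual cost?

Cascade Lending

Beacon Capital: (1 + 0.2603/12)^12 − 1 = 29.371%
Orbit Savings: (1 + 0.2652/2)^2 − 1 = 28.278%
Cascade Lending: (1 + 0.2642/365)^365 − 1 = 30.226%
The highest effective annual rate is Cascade Lending at 30.226%.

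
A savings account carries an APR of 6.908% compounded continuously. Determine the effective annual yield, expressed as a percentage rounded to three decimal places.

With continuous compounding, EAR = e^0.06908 − 1.
e^0.06908 = 1.071522, so EAR = 0.071522 = 7.152%.

7.152%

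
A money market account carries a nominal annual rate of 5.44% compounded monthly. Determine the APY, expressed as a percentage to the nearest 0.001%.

EAR = (1 + 0.0544/12)^12 − 1.
= (1 + 0.004533)^12 − 1 = 1.055777 − 1 = 5.578%.

5.578%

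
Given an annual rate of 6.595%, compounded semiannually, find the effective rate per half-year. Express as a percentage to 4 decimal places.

With a nominal annual rate compounded semiannually, the periodic rate is the nominal rate divided by 2.
i = 0.06595 / 2 = 0.0329750 = 3.2975%.

3.2975%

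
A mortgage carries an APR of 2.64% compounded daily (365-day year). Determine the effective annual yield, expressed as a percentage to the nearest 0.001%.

2.675%

EAR = (1 + 0.0264/365)^365 − 1.
= (1 + 0.000072)^365 − 1 = 1.026751 − 1 = 2.675%.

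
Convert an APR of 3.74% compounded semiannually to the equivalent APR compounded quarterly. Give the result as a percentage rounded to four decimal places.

3.7227%

EAR = (1 + 0.0374/2)^2 − 1 = 0.037750.
Solve (1 + r/4)^4 = 1.037750: r/4 = 1.037750^(1/4) − 1 = 0.009307, so r = 0.037227 = 3.7227%.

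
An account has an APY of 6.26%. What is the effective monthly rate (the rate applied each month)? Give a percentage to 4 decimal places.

0.5073%

The per-month rate i satisfies (1 + i)^12 = 1 + 0.0626.
i = 1.0626^(1/12) − 1 = 0.0050727 = 0.5073%.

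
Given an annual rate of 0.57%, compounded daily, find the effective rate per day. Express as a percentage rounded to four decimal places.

0.0016%

With a nominal annual rate compounded daily, the periodic rate is the nominal rate divided by 365.
i = 0.0057 / 365 = 0.0000156 = 0.0016%.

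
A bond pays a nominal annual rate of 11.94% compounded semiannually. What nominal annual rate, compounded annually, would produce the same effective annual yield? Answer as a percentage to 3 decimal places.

12.296%

EAR = (1 + 0.1194/2)^2 − 1 = 0.122964.
Compounded annually, the equivalent nominal rate is the EAR itself: 12.296%.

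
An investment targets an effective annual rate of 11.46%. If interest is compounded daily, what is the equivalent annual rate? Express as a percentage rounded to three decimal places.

(1 + r/365)^365 − 1 = 0.1146, so 1 + r/365 = 1.1146^(1/365).
r/365 = 0.000297, so r = 0.108512 = 10.851%.

10.851%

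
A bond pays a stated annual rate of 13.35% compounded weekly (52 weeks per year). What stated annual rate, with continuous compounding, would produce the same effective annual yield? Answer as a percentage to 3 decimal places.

13.333%

EAR = (1 + 0.1335/52)^52 − 1 = 0.142626.
Equivalent continuous rate: r = ln(1 + 0.142626) = 0.133329 = 13.333%.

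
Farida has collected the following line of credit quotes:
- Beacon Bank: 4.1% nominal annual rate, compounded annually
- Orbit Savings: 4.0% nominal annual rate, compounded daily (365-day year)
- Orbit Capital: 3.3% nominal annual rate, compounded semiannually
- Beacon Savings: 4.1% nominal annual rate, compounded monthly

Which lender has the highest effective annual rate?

Beacon Savings

Beacon Bank: compounded annually, EAR = 4.100%
Orbit Savings: (1 + 0.040/365)^365 − 1 = 4.081%
Orbit Capital: (1 + 0.033/2)^2 − 1 = 3.327%
Beacon Savings: (1 + 0.041/12)^12 − 1 = 4.178%
The highest effective annual rate is Beacon Savings at 4.178%.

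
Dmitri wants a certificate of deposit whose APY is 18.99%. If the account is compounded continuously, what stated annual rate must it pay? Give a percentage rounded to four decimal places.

17.3869%

Continuous: nominal r satisfies e^r − 1 = 0.1899.
r = ln(1 + 0.1899) = ln(1.1899) = 0.173869 = 17.3869%.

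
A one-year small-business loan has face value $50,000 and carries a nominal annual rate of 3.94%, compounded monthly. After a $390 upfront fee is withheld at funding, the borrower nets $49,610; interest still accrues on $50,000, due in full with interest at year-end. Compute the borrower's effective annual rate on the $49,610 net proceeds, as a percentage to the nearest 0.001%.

Amount owed after one year: 50,000 × (1 + 0.0394/12)^12 = 50,000 × 1.040119 = $52,005.97.
Effective rate on net proceeds: 52,005.97 / 49,610 − 1 = 0.048296 = 4.830%.

4.830%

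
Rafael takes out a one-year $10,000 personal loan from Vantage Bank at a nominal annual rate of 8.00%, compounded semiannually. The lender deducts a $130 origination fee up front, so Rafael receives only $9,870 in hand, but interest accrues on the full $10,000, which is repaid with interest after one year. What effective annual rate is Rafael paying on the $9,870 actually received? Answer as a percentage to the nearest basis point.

9.58%

Amount owed after one year: 10,000 × (1 + 0.0800/2)^2 = 10,000 × 1.081600 = $10,816.00.
Effective rate on net proceeds: 10,816.00 / 9,870 − 1 = 0.095846 = 9.58%.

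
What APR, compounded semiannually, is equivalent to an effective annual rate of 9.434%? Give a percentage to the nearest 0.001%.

(1 + r/2)^2 − 1 = 0.09434, so 1 + r/2 = 1.09434^(1/2).
r/2 = 0.046107, so r = 0.092214 = 9.221%.

9.221%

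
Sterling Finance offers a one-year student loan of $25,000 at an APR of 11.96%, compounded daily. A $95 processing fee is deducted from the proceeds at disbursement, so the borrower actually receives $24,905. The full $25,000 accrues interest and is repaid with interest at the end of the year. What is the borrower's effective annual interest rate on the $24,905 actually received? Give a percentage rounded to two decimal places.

Amount owed after one year: 25,000 × (1 + 0.1196/365)^365 = 25,000 × 1.127024 = $28,175.60.
Effective rate on net proceeds: 28,175.60 / 24,905 − 1 = 0.131323 = 13.13%.

13.13%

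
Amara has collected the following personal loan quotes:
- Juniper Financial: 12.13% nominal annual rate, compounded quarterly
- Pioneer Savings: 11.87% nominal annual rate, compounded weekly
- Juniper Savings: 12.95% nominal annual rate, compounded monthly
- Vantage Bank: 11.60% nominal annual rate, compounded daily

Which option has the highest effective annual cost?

Juniper Financial: (1 + 0.1213/4)^4 − 1 = 12.693%
Pioneer Savings: (1 + 0.1187/52)^52 − 1 = 12.588%
Juniper Savings: (1 + 0.1295/12)^12 − 1 = 13.747%
Vantage Bank: (1 + 0.1160/365)^365 − 1 = 12.298%
The highest effective annual rate is Juniper Savings at 13.747%.

Juniper Savings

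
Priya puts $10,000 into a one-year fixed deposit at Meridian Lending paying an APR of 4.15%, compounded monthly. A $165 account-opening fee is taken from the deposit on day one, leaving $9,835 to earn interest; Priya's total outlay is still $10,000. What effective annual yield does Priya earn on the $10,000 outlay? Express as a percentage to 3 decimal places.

Value after one year: 9,835 × (1 + 0.0415/12)^12 = 9,835 × 1.042299 = $10,251.01.
Effective yield on the $10,000 outlay: 10,251.01 / 10,000 − 1 = 0.025101 = 2.510%.

2.510%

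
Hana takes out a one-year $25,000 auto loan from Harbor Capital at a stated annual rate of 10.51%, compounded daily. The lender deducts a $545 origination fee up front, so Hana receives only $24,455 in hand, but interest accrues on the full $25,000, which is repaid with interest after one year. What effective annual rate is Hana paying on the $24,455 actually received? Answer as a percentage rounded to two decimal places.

13.56%

Amount owed after one year: 25,000 × (1 + 0.1051/365)^365 = 25,000 × 1.110805 = $27,770.12.
Effective rate on net proceeds: 27,770.12 / 24,455 − 1 = 0.135560 = 13.56%.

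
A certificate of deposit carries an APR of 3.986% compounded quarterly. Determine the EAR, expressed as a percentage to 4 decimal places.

4.0460%

EAR = (1 + 0.03986/4)^4 − 1.
= 1.040460 − 1 = 4.0460%.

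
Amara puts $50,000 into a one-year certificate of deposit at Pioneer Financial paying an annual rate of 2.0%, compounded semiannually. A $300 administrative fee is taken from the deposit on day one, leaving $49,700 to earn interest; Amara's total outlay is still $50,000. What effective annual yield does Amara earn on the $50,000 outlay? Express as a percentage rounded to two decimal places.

1.40%

Value after one year: 49,700 × (1 + 0.020/2)^2 = 49,700 × 1.020100 = $50,698.97.
Effective yield on the $50,000 outlay: 50,698.97 / 50,000 − 1 = 0.013979 = 1.40%.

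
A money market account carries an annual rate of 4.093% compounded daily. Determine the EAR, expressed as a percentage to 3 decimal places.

EAR = (1 + 0.04093/365)^365 − 1.
= (1 + 0.000112)^365 − 1 = 1.041777 − 1 = 4.178%.

4.178%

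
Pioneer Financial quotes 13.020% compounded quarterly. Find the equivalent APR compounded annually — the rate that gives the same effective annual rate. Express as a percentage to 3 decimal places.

13.670%

EAR = (1 + 0.13020/4)^4 − 1 = 0.136696.
Compounded annually, the equivalent nominal rate is the EAR itself: 13.670%.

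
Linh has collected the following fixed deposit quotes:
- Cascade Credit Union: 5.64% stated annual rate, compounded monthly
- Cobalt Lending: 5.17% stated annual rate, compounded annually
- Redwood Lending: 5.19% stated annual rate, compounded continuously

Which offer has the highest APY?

Cascade Credit Union

Cascade Credit Union: (1 + 0.0564/12)^12 − 1 = 5.788%
Cobalt Lending: compounded annually, EAR = 5.170%
Redwood Lending: e^0.0519 − 1 = 5.327%
The highest effective annual rate is Cascade Credit Union at 5.788%.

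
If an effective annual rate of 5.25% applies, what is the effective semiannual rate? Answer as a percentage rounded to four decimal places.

2.5914%

The per-half-year rate i satisfies (1 + i)^2 = 1 + 0.0525.
i = 1.0525^(1/2) − 1 = 0.0259142 = 2.5914%.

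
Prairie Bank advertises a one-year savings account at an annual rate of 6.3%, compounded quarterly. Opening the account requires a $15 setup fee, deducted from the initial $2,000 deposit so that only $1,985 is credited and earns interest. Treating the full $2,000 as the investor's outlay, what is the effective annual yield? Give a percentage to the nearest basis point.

5.65%

Value after one year: 1,985 × (1 + 0.063/4)^4 = 1,985 × 1.064504 = $2,113.04.
Effective yield on the $2,000 outlay: 2,113.04 / 2,000 − 1 = 0.056520 = 5.65%.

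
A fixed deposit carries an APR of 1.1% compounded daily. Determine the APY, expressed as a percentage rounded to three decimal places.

EAR = (1 + 0.011/365)^365 − 1.
= (1 + 0.000030)^365 − 1 = 1.011061 − 1 = 1.106%.

1.106%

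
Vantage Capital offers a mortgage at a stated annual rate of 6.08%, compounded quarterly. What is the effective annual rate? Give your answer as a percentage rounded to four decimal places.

6.2200%

EAR = (1 + 0.0608/4)^4 − 1.
= (1 + 0.015200)^4 − 1 = 1.062200 − 1 = 6.2200%.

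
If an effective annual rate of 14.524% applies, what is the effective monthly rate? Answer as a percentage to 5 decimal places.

1.13653%

The per-month rate i satisfies (1 + i)^12 = 1 + 0.14524.
i = 1.14524^(1/12) − 1 = 0.0113653 = 1.13653%.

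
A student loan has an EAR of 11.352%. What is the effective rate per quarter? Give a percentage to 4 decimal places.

2.7246%

The per-quarter rate i satisfies (1 + i)^4 = 1 + 0.11352.
i = 1.11352^(1/4) − 1 = 0.0272461 = 2.7246%.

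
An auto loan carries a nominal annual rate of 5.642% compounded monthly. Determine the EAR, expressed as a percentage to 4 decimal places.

5.7902%

EAR = (1 + 0.05642/12)^12 − 1.
= 1.057902 − 1 = 5.7902%.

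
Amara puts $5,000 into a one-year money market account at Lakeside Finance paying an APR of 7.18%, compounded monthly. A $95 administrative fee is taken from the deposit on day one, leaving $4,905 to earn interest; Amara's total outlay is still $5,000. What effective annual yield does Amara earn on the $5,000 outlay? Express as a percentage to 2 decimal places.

Value after one year: 4,905 × (1 + 0.0718/12)^12 = 4,905 × 1.074211 = $5,269.00.
Effective yield on the $5,000 outlay: 5,269.00 / 5,000 − 1 = 0.053801 = 5.38%.

5.38%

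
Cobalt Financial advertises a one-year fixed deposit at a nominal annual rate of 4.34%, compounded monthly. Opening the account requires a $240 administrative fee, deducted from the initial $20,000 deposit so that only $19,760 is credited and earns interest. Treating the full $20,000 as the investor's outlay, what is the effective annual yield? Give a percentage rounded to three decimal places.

Value after one year: 19,760 × (1 + 0.0434/12)^12 = 19,760 × 1.044274 = $20,634.85.
Effective yield on the $20,000 outlay: 20,634.85 / 20,000 − 1 = 0.031743 = 3.174%.

3.174%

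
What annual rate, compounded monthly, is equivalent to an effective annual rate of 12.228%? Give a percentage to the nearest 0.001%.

(1 + r/12)^12 − 1 = 0.12228, so 1 + r/12 = 1.12228^(1/12).
r/12 = 0.009660, so r = 0.115919 = 11.592%.

11.592%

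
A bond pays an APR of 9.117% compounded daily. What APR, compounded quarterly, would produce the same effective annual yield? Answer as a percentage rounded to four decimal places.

EAR = (1 + 0.09117/365)^365 − 1 = 0.095443.
Solve (1 + r/4)^4 = 1.095443: r/4 = 1.095443^(1/4) − 1 = 0.023051, so r = 0.092205 = 9.2205%.

9.2205%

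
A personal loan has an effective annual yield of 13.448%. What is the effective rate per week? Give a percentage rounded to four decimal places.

0.2429%

The per-week rate i satisfies (1 + i)^52 = 1 + 0.13448.
i = 1.13448^(1/52) − 1 = 0.0024294 = 0.2429%.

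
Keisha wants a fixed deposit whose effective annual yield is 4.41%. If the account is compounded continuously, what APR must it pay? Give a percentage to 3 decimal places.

Continuous: nominal r satisfies e^r − 1 = 0.0441.
r = ln(1 + 0.0441) = ln(1.0441) = 0.043155 = 4.316%.

4.316%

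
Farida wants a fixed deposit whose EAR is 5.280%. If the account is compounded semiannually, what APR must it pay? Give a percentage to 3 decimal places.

5.212%

(1 + r/2)^2 − 1 = 0.05280, so 1 + r/2 = 1.05280^(1/2).
r/2 = 0.026060, so r = 0.052121 = 5.212%.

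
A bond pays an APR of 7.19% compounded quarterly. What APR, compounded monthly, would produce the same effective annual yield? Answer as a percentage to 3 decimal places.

EAR = (1 + 0.0719/4)^4 − 1 = 0.073862.
Solve (1 + r/12)^12 = 1.073862: r/12 = 1.073862^(1/12) − 1 = 0.005956, so r = 0.071473 = 7.147%.

7.147%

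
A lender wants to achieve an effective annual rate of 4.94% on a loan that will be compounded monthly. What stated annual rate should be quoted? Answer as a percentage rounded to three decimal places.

(1 + r/12)^12 − 1 = 0.0494, so 1 + r/12 = 1.0494^(1/12).
r/12 = 0.004026, so r = 0.048316 = 4.832%.

4.832%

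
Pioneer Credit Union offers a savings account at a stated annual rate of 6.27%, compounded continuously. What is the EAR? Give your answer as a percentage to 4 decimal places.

With continuous compounding, EAR = e^0.0627 − 1.
e^0.0627 = 1.064707, so EAR = 0.064707 = 6.4707%.

6.4707%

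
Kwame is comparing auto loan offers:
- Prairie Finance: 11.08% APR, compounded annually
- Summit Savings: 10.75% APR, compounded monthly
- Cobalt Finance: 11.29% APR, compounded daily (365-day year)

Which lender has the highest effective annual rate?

Cobalt Finance

Prairie Finance: compounded annually, EAR = 11.080%
Summit Savings: (1 + 0.1075/12)^12 − 1 = 11.296%
Cobalt Finance: (1 + 0.1129/365)^365 − 1 = 11.950%
The highest effective annual rate is Cobalt Finance at 11.950%.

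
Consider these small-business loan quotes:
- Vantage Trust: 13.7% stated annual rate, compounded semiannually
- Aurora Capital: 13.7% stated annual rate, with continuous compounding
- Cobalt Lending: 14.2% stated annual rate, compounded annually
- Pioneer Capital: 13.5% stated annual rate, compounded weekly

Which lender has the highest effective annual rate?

Aurora Capital

Vantage Trust: (1 + 0.137/2)^2 − 1 = 14.169%
Aurora Capital: e^0.137 − 1 = 14.683%
Cobalt Lending: compounded annually, EAR = 14.200%
Pioneer Capital: (1 + 0.135/52)^52 − 1 = 14.434%
The highest effective annual rate is Aurora Capital at 14.683%.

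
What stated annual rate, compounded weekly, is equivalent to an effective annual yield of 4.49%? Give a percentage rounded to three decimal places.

(1 + r/52)^52 − 1 = 0.0449, so 1 + r/52 = 1.0449^(1/52).
r/52 = 0.000845, so r = 0.043940 = 4.394%.

4.394%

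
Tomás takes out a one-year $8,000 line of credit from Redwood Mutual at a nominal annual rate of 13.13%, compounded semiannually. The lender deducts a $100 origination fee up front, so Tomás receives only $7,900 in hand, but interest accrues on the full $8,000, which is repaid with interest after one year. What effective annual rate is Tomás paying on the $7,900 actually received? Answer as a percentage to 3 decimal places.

14.998%

Amount owed after one year: 8,000 × (1 + 0.1313/2)^2 = 8,000 × 1.135610 = $9,084.88.
Effective rate on net proceeds: 9,084.88 / 7,900 − 1 = 0.149985 = 14.998%.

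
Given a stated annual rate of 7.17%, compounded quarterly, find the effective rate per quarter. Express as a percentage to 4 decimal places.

1.7925%

With a nominal annual rate compounded quarterly, the periodic rate is the nominal rate divided by 4.
i = 0.0717 / 4 = 0.0179250 = 1.7925%.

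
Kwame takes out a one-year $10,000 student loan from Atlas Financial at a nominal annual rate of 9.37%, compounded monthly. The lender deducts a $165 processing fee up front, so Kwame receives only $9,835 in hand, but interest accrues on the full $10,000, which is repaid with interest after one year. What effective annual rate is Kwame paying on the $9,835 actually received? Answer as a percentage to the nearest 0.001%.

Amount owed after one year: 10,000 × (1 + 0.0937/12)^12 = 10,000 × 1.097831 = $10,978.31.
Effective rate on net proceeds: 10,978.31 / 9,835 − 1 = 0.116249 = 11.625%.

11.625%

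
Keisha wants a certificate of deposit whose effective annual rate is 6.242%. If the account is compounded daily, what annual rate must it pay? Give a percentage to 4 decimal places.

6.0554%

(1 + r/365)^365 − 1 = 0.06242, so 1 + r/365 = 1.06242^(1/365).
r/365 = 0.000166, so r = 0.060554 = 6.0554%.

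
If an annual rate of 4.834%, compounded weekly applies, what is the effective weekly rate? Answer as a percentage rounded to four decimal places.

0.0930%

With a nominal annual rate compounded weekly, the periodic rate is the nominal rate divided by 52.
i = 0.04834 / 52 = 0.0009296 = 0.0930%.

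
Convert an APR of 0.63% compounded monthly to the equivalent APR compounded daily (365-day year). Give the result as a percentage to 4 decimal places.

EAR = (1 + 0.0063/12)^12 − 1 = 0.006318.
Solve (1 + r/365)^365 = 1.006318: r/365 = 1.006318^(1/365) − 1 = 0.000017, so r = 0.006298 = 0.6298%.

0.6298%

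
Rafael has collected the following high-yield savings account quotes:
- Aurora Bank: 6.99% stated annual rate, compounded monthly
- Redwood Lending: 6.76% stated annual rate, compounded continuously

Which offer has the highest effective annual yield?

Aurora Bank: (1 + 0.0699/12)^12 − 1 = 7.218%
Redwood Lending: e^0.0676 − 1 = 6.994%
The highest effective annual rate is Aurora Bank at 7.218%.

Aurora Bank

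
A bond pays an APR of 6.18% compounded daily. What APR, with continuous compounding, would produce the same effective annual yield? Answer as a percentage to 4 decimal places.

6.1795%

EAR = (1 + 0.0618/365)^365 − 1 = 0.063744.
Equivalent continuous rate: r = ln(1 + 0.063744) = 0.061795 = 6.1795%.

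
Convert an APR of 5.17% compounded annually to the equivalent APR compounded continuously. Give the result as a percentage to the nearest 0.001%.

5.041%

Compounded annually, EAR = nominal = 0.051700.
Equivalent continuous rate: r = ln(1 + 0.051700) = 0.050408 = 5.041%.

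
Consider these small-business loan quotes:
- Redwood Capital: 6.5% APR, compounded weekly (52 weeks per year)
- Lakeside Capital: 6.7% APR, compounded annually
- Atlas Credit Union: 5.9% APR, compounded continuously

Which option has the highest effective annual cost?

Redwood Capital

Redwood Capital: (1 + 0.065/52)^52 − 1 = 6.712%
Lakeside Capital: compounded annually, EAR = 6.700%
Atlas Credit Union: e^0.059 − 1 = 6.078%
The highest effective annual rate is Redwood Capital at 6.712%.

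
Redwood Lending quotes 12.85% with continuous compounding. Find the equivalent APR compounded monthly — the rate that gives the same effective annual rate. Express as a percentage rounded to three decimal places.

12.919%

EAR under continuous compounding: e^0.1285 − 1 = 0.137121.
Solve (1 + r/12)^12 = 1.137121: r/12 = 1.137121^(1/12) − 1 = 0.010766, so r = 0.129190 = 12.919%.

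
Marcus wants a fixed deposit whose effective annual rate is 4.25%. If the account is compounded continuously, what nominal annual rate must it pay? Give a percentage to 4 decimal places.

4.1622%

Continuous: nominal r satisfies e^r − 1 = 0.0425.
r = ln(1 + 0.0425) = ln(1.0425) = 0.041622 = 4.1622%.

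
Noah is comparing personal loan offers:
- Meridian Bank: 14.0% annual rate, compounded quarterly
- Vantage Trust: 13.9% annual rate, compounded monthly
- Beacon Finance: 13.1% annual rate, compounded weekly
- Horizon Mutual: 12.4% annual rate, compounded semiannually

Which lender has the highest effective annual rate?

Meridian Bank: (1 + 0.140/4)^4 − 1 = 14.752%
Vantage Trust: (1 + 0.139/12)^12 − 1 = 14.821%
Beacon Finance: (1 + 0.131/52)^52 − 1 = 13.978%
Horizon Mutual: (1 + 0.124/2)^2 − 1 = 12.784%
The highest effective annual rate is Vantage Trust at 14.821%.

Vantage Trust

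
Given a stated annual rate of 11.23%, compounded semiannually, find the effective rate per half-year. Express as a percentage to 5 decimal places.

With a nominal annual rate compounded semiannually, the periodic rate is the nominal rate divided by 2.
i = 0.1123 / 2 = 0.0561500 = 5.61500%.

5.61500%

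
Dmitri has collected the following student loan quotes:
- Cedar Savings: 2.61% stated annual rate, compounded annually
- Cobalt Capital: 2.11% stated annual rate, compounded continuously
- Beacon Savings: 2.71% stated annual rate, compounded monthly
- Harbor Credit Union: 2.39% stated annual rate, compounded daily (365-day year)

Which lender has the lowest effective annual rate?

Cobalt Capital

Cedar Savings: compounded annually, EAR = 2.610%
Cobalt Capital: e^0.0211 − 1 = 2.132%
Beacon Savings: (1 + 0.0271/12)^12 − 1 = 2.744%
Harbor Credit Union: (1 + 0.0239/365)^365 − 1 = 2.419%
The lowest effective annual rate is Cobalt Capital at 2.132%.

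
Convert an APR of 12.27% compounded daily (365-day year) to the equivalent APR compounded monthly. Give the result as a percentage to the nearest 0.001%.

EAR = (1 + 0.1227/365)^365 − 1 = 0.130522.
Solve (1 + r/12)^12 = 1.130522: r/12 = 1.130522^(1/12) − 1 = 0.010276, so r = 0.123309 = 12.331%.

12.331%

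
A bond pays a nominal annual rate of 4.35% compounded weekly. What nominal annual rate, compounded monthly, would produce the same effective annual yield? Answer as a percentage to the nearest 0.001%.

4.356%

EAR = (1 + 0.0435/52)^52 − 1 = 0.044441.
Solve (1 + r/12)^12 = 1.044441: r/12 = 1.044441^(1/12) − 1 = 0.003630, so r = 0.043561 = 4.356%.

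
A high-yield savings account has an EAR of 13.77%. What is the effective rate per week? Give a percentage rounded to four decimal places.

0.2484%

The per-week rate i satisfies (1 + i)^52 = 1 + 0.1377.
i = 1.1377^(1/52) − 1 = 0.0024840 = 0.2484%.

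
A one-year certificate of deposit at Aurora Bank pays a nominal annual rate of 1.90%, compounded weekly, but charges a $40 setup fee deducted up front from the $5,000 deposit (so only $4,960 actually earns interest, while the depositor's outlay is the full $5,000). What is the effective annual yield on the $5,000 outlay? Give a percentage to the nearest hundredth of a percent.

1.10%

Value after one year: 4,960 × (1 + 0.0190/52)^52 = 4,960 × 1.019178 = $5,055.12.
Effective yield on the $5,000 outlay: 5,055.12 / 5,000 − 1 = 0.011025 = 1.10%.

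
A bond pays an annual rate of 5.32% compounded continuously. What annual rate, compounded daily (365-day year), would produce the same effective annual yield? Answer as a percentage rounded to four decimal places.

5.3204%

EAR under continuous compounding: e^0.0532 − 1 = 0.054641.
Solve (1 + r/365)^365 = 1.054641: r/365 = 1.054641^(1/365) − 1 = 0.000146, so r = 0.053204 = 5.3204%.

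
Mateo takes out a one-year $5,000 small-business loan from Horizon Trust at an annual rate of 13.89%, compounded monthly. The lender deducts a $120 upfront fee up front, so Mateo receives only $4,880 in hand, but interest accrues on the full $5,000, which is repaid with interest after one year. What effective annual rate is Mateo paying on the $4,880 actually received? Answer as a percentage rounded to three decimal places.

17.632%

Amount owed after one year: 5,000 × (1 + 0.1389/12)^12 = 5,000 × 1.148093 = $5,740.46.
Effective rate on net proceeds: 5,740.46 / 4,880 − 1 = 0.176325 = 17.632%.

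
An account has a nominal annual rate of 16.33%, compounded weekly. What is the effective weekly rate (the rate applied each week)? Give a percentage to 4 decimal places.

With a nominal annual rate compounded weekly, the periodic rate is the nominal rate divided by 52.
i = 0.1633 / 52 = 0.0031404 = 0.3140%.

0.3140%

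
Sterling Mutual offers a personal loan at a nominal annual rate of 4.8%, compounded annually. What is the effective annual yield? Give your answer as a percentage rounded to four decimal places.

Annual compounding means the effective rate equals the nominal rate: 4.8000%.

4.8000%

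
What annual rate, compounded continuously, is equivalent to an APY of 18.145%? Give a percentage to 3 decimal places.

Continuous: nominal r satisfies e^r − 1 = 0.18145.
r = ln(1 + 0.18145) = ln(1.18145) = 0.166742 = 16.674%.

16.674%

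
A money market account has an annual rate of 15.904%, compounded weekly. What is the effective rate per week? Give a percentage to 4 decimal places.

With a nominal annual rate compounded weekly, the periodic rate is the nominal rate divided by 52.
i = 0.15904 / 52 = 0.0030585 = 0.3058%.

0.3058%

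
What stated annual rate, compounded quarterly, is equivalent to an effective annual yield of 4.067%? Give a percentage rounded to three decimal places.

4.006%

(1 + r/4)^4 − 1 = 0.04067, so 1 + r/4 = 1.04067^(1/4).
r/4 = 0.010016, so r = 0.040064 = 4.006%.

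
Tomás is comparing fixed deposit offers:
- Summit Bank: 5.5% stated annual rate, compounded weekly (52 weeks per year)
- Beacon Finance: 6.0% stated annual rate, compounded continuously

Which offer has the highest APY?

Beacon Finance

Summit Bank: (1 + 0.055/52)^52 − 1 = 5.651%
Beacon Finance: e^0.060 − 1 = 6.184%
The highest effective annual rate is Beacon Finance at 6.184%.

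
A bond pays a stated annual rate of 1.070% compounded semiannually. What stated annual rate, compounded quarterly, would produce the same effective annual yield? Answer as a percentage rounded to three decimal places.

1.069%

EAR = (1 + 0.01070/2)^2 − 1 = 0.010729.
Solve (1 + r/4)^4 = 1.010729: r/4 = 1.010729^(1/4) − 1 = 0.002671, so r = 0.010686 = 1.069%.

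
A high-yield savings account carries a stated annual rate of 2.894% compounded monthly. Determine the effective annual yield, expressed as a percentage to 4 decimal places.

EAR = (1 + 0.02894/12)^12 − 1.
= (1 + 0.002412)^12 − 1 = 1.029327 − 1 = 2.9327%.

2.9327%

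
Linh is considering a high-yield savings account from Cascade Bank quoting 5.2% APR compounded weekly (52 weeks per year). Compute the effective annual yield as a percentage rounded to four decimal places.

EAR = (1 + 0.052/52)^52 − 1.
= 1.053348 − 1 = 5.3348%.

5.3348%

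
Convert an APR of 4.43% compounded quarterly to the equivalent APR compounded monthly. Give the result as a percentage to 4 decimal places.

4.4137%

EAR = (1 + 0.0443/4)^4 − 1 = 0.045041.
Solve (1 + r/12)^12 = 1.045041: r/12 = 1.045041^(1/12) − 1 = 0.003678, so r = 0.044137 = 4.4137%.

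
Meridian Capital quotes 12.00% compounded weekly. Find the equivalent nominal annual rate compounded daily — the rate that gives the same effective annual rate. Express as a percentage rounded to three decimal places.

11.988%

EAR = (1 + 0.1200/52)^52 − 1 = 0.127341.
Solve (1 + r/365)^365 = 1.127341: r/365 = 1.127341^(1/365) − 1 = 0.000328, so r = 0.119881 = 11.988%.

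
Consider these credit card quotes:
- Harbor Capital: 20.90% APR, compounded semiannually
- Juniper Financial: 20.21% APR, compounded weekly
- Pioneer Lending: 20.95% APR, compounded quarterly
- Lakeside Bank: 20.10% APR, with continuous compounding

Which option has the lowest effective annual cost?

Harbor Capital: (1 + 0.2090/2)^2 − 1 = 21.992%
Juniper Financial: (1 + 0.2021/52)^52 − 1 = 22.349%
Pioneer Lending: (1 + 0.2095/4)^4 − 1 = 22.654%
Lakeside Bank: e^0.2010 − 1 = 22.262%
The lowest effective annual rate is Harbor Capital at 21.992%.

Harbor Capital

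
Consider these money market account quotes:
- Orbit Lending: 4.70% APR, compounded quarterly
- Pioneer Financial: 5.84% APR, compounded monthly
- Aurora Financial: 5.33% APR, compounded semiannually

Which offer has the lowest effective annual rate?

Orbit Lending

Orbit Lending: (1 + 0.0470/4)^4 − 1 = 4.783%
Pioneer Financial: (1 + 0.0584/12)^12 − 1 = 5.999%
Aurora Financial: (1 + 0.0533/2)^2 − 1 = 5.401%
The lowest effective annual rate is Orbit Lending at 4.783%.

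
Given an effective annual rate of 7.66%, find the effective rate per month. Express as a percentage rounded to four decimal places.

The per-month rate i satisfies (1 + i)^12 = 1 + 0.0766.
i = 1.0766^(1/12) − 1 = 0.0061696 = 0.6170%.

0.6170%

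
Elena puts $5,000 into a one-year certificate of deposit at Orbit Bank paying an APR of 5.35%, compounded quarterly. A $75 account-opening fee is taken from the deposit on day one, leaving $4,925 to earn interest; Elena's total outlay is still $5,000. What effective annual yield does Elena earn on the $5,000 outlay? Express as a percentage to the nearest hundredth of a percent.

3.88%

Value after one year: 4,925 × (1 + 0.0535/4)^4 = 4,925 × 1.054583 = $5,193.82.
Effective yield on the $5,000 outlay: 5,193.82 / 5,000 − 1 = 0.038764 = 3.88%.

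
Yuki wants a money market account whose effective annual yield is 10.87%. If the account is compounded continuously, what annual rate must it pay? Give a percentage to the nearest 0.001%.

Continuous: nominal r satisfies e^r − 1 = 0.1087.
r = ln(1 + 0.1087) = ln(1.1087) = 0.103188 = 10.319%.

10.319%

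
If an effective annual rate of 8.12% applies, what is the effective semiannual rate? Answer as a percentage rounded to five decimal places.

The per-half-year rate i satisfies (1 + i)^2 = 1 + 0.0812.
i = 1.0812^(1/2) − 1 = 0.0398077 = 3.98077%.

3.98077%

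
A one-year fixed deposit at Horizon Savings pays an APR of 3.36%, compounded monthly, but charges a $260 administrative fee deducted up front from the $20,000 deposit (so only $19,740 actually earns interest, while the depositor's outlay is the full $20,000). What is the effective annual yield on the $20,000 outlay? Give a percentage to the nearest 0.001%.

2.068%

Value after one year: 19,740 × (1 + 0.0336/12)^12 = 19,740 × 1.034122 = $20,413.57.
Effective yield on the $20,000 outlay: 20,413.57 / 20,000 − 1 = 0.020679 = 2.068%.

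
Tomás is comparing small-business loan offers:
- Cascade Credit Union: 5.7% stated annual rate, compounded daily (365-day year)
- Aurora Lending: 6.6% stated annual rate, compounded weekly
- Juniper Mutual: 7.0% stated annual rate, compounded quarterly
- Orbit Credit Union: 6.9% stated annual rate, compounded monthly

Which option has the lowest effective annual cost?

Cascade Credit Union

Cascade Credit Union: (1 + 0.057/365)^365 − 1 = 5.865%
Aurora Lending: (1 + 0.066/52)^52 − 1 = 6.818%
Juniper Mutual: (1 + 0.070/4)^4 − 1 = 7.186%
Orbit Credit Union: (1 + 0.069/12)^12 − 1 = 7.122%
The lowest effective annual rate is Cascade Credit Union at 5.865%.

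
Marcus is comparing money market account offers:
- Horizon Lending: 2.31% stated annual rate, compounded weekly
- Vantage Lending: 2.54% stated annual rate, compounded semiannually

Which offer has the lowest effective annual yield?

Horizon Lending

Horizon Lending: (1 + 0.0231/52)^52 − 1 = 2.336%
Vantage Lending: (1 + 0.0254/2)^2 − 1 = 2.556%
The lowest effective annual rate is Horizon Lending at 2.336%.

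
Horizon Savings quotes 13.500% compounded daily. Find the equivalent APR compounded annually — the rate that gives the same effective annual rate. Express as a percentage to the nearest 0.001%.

EAR = (1 + 0.13500/365)^365 − 1 = 0.144508.
Compounded annually, the equivalent nominal rate is the EAR itself: 14.451%.

14.451%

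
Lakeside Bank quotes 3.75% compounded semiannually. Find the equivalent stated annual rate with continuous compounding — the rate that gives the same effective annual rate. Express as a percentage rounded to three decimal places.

EAR = (1 + 0.0375/2)^2 − 1 = 0.037852.
Equivalent continuous rate: r = ln(1 + 0.037852) = 0.037153 = 3.715%.

3.715%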